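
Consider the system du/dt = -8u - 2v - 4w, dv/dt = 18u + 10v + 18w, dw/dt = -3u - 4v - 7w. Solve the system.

u(t) = c_1e^(-4t) - c_2e^(-2t), v(t) = -3c_2e^(-2t) - 2c_3e^(t), w(t) = -c_1e^(-4t) + 3c_2e^(-2t) + c_3e^(t)

Coefficient matrix A = [[-8, -2, -4], [18, 10, 18], [-3, -4, -7]].
det(A - λI) = 0 gives eigenvalues λ = -4, -2, 1.
For λ=-4: eigenvector (1,0,-1).
For λ=-2: eigenvector (-1,-3,3).
For λ=1: eigenvector (0,-2,1).
General solution: c_1e^(-4t)(1,0,-1) + c_2e^(-2t)(-1,-3,3) + c_3e^(t)(0,-2,1).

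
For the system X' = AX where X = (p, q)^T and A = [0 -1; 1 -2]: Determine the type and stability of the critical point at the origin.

A = [[0,-1],[1,-2]]; det(A-λI) = λ^2 + 2λ + 1.
repeated λ = -1 with a single eigenvector.

stable improper node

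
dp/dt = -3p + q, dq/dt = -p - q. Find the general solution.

p(t) = -c_1e^(-2t) - c_2te^(-2t) + 3c_2e^(-2t), q(t) = -c_1e^(-2t) - c_2te^(-2t) + 2c_2e^(-2t)

Coefficient matrix A = [[-3, 1], [-1, -1]].
Characteristic polynomial det(A - λI) = λ^2 + 4λ + 4 = 0.
Single eigenvalue λ = -2 with algebraic multiplicity 2.
Eigenvector v = (-1,-1); generalized eigenvector w with (A-λI)w=v is (3,2).
General solution: e^(-2t)[c_1·v + c_2·(t·v + w)].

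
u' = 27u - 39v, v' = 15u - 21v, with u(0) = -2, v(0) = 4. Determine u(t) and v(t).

u(t) = -68e^(3t)sin(3t) - 2e^(3t)cos(3t), v(t) = -42e^(3t)sin(3t) + 4e^(3t)cos(3t)

Coefficient matrix A = [[27, -39], [15, -21]].
Characteristic polynomial det(A - λI) = λ^2 - 6λ + 18 = 0.
Eigenvalues λ = 3 ± 3i (complex conjugate pair).
For λ=3+3i: an eigenvector is (-3,-2) - i(2,1) = (-3 - 2i, -2 - i).
A real fundamental pair from Re and Im of e^((3+3i)t)v: X_1 = e^(3t)(cos(3t)·(-3,-2) + sin(3t)·(2,1)), X_2 = e^(3t)(sin(3t)·(-3,-2) - cos(3t)·(2,1)).
General solution: K_1X_1 + K_2X_2.
Applying u(0)=-2, v(0)=4 gives K_1=-10, K_2=16.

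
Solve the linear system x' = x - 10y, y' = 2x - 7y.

Coefficient matrix A = [[1, -10], [2, -7]].
Characteristic polynomial det(A - λI) = λ^2 + 6λ + 13 = 0.
Eigenvalues λ = -3 ± 2i (complex conjugate pair).
For λ=-3+2i: an eigenvector is (2,1) - i(-1,0) = (2 + i, 1).
A real fundamental pair from Re and Im of e^((-3+2i)t)v: X_1 = e^(-3t)(cos(2t)·(2,1) + sin(2t)·(-1,0)), X_2 = e^(-3t)(sin(2t)·(2,1) - cos(2t)·(-1,0)).
General solution: K_1X_1 + K_2X_2.

x(t) = -K_1e^(-3t)sin(2t) + 2K_1e^(-3t)cos(2t) + 2K_2e^(-3t)sin(2t) + K_2e^(-3t)cos(2t), y(t) = K_1e^(-3t)cos(2t) + K_2e^(-3t)sin(2t)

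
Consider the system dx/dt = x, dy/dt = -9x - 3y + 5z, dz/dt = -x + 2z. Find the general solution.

Coefficient matrix A = [[1, 0, 0], [-9, -3, 5], [-1, 0, 2]].
det(A - λI) = 0 gives eigenvalues λ = 1, 2, -3.
For λ=1: eigenvector (1,-1,1).
For λ=2: eigenvector (0,1,1).
For λ=-3: eigenvector (0,1,0).
General solution: c_1e^(t)(1,-1,1) + c_2e^(2t)(0,1,1) + c_3e^(-3t)(0,1,0).

x(t) = c_1e^(t), y(t) = -c_1e^(t) + c_2e^(2t) + c_3e^(-3t), z(t) = c_1e^(t) + c_2e^(2t)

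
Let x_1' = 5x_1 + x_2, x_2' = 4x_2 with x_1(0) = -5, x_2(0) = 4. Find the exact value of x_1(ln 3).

-567

A = [[5,1],[0,4]]; eigenvalues λ = 5, 4.
Eigenvectors: (1,0) for λ=5, (1,-1) for λ=4.
From the initial condition, c_1 = -1, c_2 = -4.
x_1(ln 3) = (-1)(3^5)(1) + (-4)(3^4)(1) = -567.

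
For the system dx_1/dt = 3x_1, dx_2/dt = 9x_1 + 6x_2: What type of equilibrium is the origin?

unstable node

A = [[3,0],[9,6]]; det(A-λI) = λ^2 - 9λ + 18.
λ = 6, 3: both positive.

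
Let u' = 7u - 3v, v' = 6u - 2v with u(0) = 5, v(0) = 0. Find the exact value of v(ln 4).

A = [[7,-3],[6,-2]]; eigenvalues λ = 4, 1.
Eigenvectors: (1,1) for λ=4, (-1,-2) for λ=1.
From the initial condition, c_1 = 10, c_2 = 5.
v(ln 4) = (10)(4^4)(1) + (5)(4^1)(-2) = 2520.

2520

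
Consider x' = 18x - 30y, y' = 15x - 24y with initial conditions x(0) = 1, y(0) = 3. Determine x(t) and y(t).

Coefficient matrix A = [[18, -30], [15, -24]].
Characteristic polynomial det(A - λI) = λ^2 + 6λ + 18 = 0.
Eigenvalues λ = -3 ± 3i (complex conjugate pair).
For λ=-3+3i: an eigenvector is (-3,-2) - i(-1,-1) = (-3 + i, -2 + i).
A real fundamental pair from Re and Im of e^((-3+3i)t)v: X_1 = e^(-3t)(cos(3t)·(-3,-2) + sin(3t)·(-1,-1)), X_2 = e^(-3t)(sin(3t)·(-3,-2) - cos(3t)·(-1,-1)).
General solution: C_1X_1 + C_2X_2.
Applying x(0)=1, y(0)=3 gives C_1=2, C_2=7.

x(t) = -23e^(-3t)sin(3t) + e^(-3t)cos(3t), y(t) = -16e^(-3t)sin(3t) + 3e^(-3t)cos(3t)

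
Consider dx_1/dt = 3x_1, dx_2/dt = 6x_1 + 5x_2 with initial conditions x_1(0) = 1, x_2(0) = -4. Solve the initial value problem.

x_1(t) = e^(3t), x_2(t) = -e^(5t) - 3e^(3t)

Coefficient matrix A = [[3, 0], [6, 5]].
Characteristic polynomial det(A - λI) = λ^2 - 8λ + 15 = 0.
Eigenvalues λ = 3, 5.
For λ=3: (A-λI) row 2 is [6, 2], so an eigenvector is (-1, 3).
For λ=5: (A-λI) row 1 is [-2, 0], so an eigenvector is (0, -1).
General solution: K_1e^(3t)(-1,3) + K_2e^(5t)(0,-1).
Applying x_1(0)=1, x_2(0)=-4 gives K_1=-1, K_2=1.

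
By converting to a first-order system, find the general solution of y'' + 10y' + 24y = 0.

y(t) = c_1e^(-4t) + c_2e^(-6t)

Let x_1 = y, x_2 = y'. Then x_1' = x_2 and x_2' = -24x_1 - 10x_2.
A = [[0,1],[-24,-10]]; det(A-λI) = λ^2 + 10λ + 24.
Eigenvalues λ = -4, -6 with eigenvectors (1,-4), (1,-6).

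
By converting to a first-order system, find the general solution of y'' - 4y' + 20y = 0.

y(t) = C_1e^(2t)cos(4t) + C_2e^(2t)sin(4t)

Let x_1 = y, x_2 = y'. Then x_1' = x_2 and x_2' = -20x_1 + 4x_2.
A = [[0,1],[-20,4]]; det(A-λI) = λ^2 - 4λ + 20.
Eigenvalues λ = 2 ± 4i.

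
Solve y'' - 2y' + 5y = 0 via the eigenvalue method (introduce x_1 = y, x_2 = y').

y(t) = C_1e^(t)cos(2t) + C_2e^(t)sin(2t)

Let x_1 = y, x_2 = y'. Then x_1' = x_2 and x_2' = -5x_1 + 2x_2.
A = [[0,1],[-5,2]]; det(A-λI) = λ^2 - 2λ + 5.
Eigenvalues λ = 1 ± 2i.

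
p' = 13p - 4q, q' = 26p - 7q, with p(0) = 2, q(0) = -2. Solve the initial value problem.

p(t) = 14e^(3t)sin(2t) + 2e^(3t)cos(2t), q(t) = 36e^(3t)sin(2t) - 2e^(3t)cos(2t)

Coefficient matrix A = [[13, -4], [26, -7]].
Characteristic polynomial det(A - λI) = λ^2 - 6λ + 13 = 0.
Eigenvalues λ = 3 ± 2i (complex conjugate pair).
For λ=3+2i: an eigenvector is (1,2) - i(1,3) = (1 - i, 2 - 3i).
A real fundamental pair from Re and Im of e^((3+2i)t)v: X_1 = e^(3t)(cos(2t)·(1,2) + sin(2t)·(1,3)), X_2 = e^(3t)(sin(2t)·(1,2) - cos(2t)·(1,3)).
General solution: K_1X_1 + K_2X_2.
Applying p(0)=2, q(0)=-2 gives K_1=8, K_2=6.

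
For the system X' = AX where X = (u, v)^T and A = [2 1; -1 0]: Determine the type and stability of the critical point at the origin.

unstable improper node

A = [[2,1],[-1,0]]; det(A-λI) = λ^2 - 2λ + 1.
repeated λ = 1 with a single eigenvector.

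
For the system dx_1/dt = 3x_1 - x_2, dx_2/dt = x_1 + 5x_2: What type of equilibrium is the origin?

unstable improper node

A = [[3,-1],[1,5]]; det(A-λI) = λ^2 - 8λ + 16.
repeated λ = 4 with a single eigenvector.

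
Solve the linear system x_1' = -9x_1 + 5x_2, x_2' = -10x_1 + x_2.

x_1(t) = C_1e^(-4t)cos(5t) + C_2e^(-4t)sin(5t), x_2(t) = -C_1e^(-4t)sin(5t) + C_1e^(-4t)cos(5t) + C_2e^(-4t)sin(5t) + C_2e^(-4t)cos(5t)

Coefficient matrix A = [[-9, 5], [-10, 1]].
Characteristic polynomial det(A - λI) = λ^2 + 8λ + 41 = 0.
Eigenvalues λ = -4 ± 5i (complex conjugate pair).
For λ=-4+5i: an eigenvector is (1,1) - i(0,-1) = (1, 1 + i).
A real fundamental pair from Re and Im of e^((-4+5i)t)v: X_1 = e^(-4t)(cos(5t)·(1,1) + sin(5t)·(0,-1)), X_2 = e^(-4t)(sin(5t)·(1,1) - cos(5t)·(0,-1)).
General solution: C_1X_1 + C_2X_2.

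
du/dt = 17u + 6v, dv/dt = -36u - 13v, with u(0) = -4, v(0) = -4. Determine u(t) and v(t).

u(t) = -16e^(5t) + 12e^(-t), v(t) = 32e^(5t) - 36e^(-t)

Coefficient matrix A = [[17, 6], [-36, -13]].
Characteristic polynomial det(A - λI) = λ^2 - 4λ - 5 = 0.
Eigenvalues λ = -1, 5.
For λ=-1: (A-λI) row 1 is [18, 6], so an eigenvector is (-1, 3).
For λ=5: (A-λI) row 1 is [12, 6], so an eigenvector is (-1, 2).
General solution: c_1e^(-t)(-1,3) + c_2e^(5t)(-1,2).
Applying u(0)=-4, v(0)=-4 gives c_1=-12, c_2=16.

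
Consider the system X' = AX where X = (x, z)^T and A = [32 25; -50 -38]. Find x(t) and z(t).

Coefficient matrix A = [[32, 25], [-50, -38]].
Characteristic polynomial det(A - λI) = λ^2 + 6λ + 34 = 0.
Eigenvalues λ = -3 ± 5i (complex conjugate pair).
For λ=-3+5i: an eigenvector is (2,-3) - i(-1,1) = (2 + i, -3 - i).
A real fundamental pair from Re and Im of e^((-3+5i)t)v: X_1 = e^(-3t)(cos(5t)·(2,-3) + sin(5t)·(-1,1)), X_2 = e^(-3t)(sin(5t)·(2,-3) - cos(5t)·(-1,1)).
General solution: c_1X_1 + c_2X_2.

x(t) = -c_1e^(-3t)sin(5t) + 2c_1e^(-3t)cos(5t) + 2c_2e^(-3t)sin(5t) + c_2e^(-3t)cos(5t), z(t) = c_1e^(-3t)sin(5t) - 3c_1e^(-3t)cos(5t) - 3c_2e^(-3t)sin(5t) - c_2e^(-3t)cos(5t)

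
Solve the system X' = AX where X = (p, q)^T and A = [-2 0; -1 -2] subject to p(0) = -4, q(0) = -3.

Coefficient matrix A = [[-2, 0], [-1, -2]].
Characteristic polynomial det(A - λI) = λ^2 + 4λ + 4 = 0.
Single eigenvalue λ = -2 with algebraic multiplicity 2.
Eigenvector v = (0,-1); generalized eigenvector w with (A-λI)w=v is (1,2).
General solution: e^(-2t)[K_1·v + K_2·(t·v + w)].
Applying p(0)=-4, q(0)=-3 gives K_1=-5, K_2=-4.

p(t) = -4e^(-2t), q(t) = 4te^(-2t) - 3e^(-2t)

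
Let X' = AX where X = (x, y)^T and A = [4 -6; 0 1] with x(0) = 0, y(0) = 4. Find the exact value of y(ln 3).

A = [[4,-6],[0,1]]; eigenvalues λ = 4, 1.
Eigenvectors: (1,0) for λ=4, (-2,-1) for λ=1.
From the initial condition, c_1 = -8, c_2 = -4.
y(ln 3) = (-8)(3^4)(0) + (-4)(3^1)(-1) = 12.

12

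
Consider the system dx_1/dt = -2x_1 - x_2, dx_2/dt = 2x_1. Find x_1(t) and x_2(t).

x_1(t) = -C_1e^(-t)sin(t) + C_2e^(-t)cos(t), x_2(t) = C_1e^(-t)sin(t) + C_1e^(-t)cos(t) + C_2e^(-t)sin(t) - C_2e^(-t)cos(t)

Coefficient matrix A = [[-2, -1], [2, 0]].
Characteristic polynomial det(A - λI) = λ^2 + 2λ + 2 = 0.
Eigenvalues λ = -1 ± i (complex conjugate pair).
For λ=-1+i: an eigenvector is (0,1) - i(-1,1) = (0 + i, 1 - i).
A real fundamental pair from Re and Im of e^((-1+i)t)v: X_1 = e^(-t)(cos(t)·(0,1) + sin(t)·(-1,1)), X_2 = e^(-t)(sin(t)·(0,1) - cos(t)·(-1,1)).
General solution: C_1X_1 + C_2X_2.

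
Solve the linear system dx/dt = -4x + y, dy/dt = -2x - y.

x(t) = C_1e^(-2t) - C_2e^(-3t), y(t) = 2C_1e^(-2t) - C_2e^(-3t)

Coefficient matrix A = [[-4, 1], [-2, -1]].
Characteristic polynomial det(A - λI) = λ^2 + 5λ + 6 = 0.
Eigenvalues λ = -2, -3.
For λ=-2: (A-λI) row 1 is [-2, 1], so an eigenvector is (1, 2).
For λ=-3: (A-λI) row 1 is [-1, 1], so an eigenvector is (-1, -1).
General solution: C_1e^(-2t)(1,2) + C_2e^(-3t)(-1,-1).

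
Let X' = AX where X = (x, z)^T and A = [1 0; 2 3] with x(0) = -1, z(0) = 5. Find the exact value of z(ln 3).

A = [[1,0],[2,3]]; eigenvalues λ = 3, 1.
Eigenvectors: (0,-1) for λ=3, (-1,1) for λ=1.
From the initial condition, c_1 = -4, c_2 = 1.
z(ln 3) = (-4)(3^3)(-1) + (1)(3^1)(1) = 111.

111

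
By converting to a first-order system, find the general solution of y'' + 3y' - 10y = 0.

Let x_1 = y, x_2 = y'. Then x_1' = x_2 and x_2' = 10x_1 - 3x_2.
A = [[0,1],[10,-3]]; det(A-λI) = λ^2 + 3λ - 10.
Eigenvalues λ = -5, 2 with eigenvectors (1,-5), (1,2).

y(t) = C_1e^(-5t) + C_2e^(2t)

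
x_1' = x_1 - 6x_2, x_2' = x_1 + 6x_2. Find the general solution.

Coefficient matrix A = [[1, -6], [1, 6]].
Characteristic polynomial det(A - λI) = λ^2 - 7λ + 12 = 0.
Eigenvalues λ = 3, 4.
For λ=3: (A-λI) row 1 is [-2, -6], so an eigenvector is (-3, 1).
For λ=4: (A-λI) row 1 is [-3, -6], so an eigenvector is (2, -1).
General solution: C_1e^(3t)(-3,1) + C_2e^(4t)(2,-1).

x_1(t) = -3C_1e^(3t) + 2C_2e^(4t), x_2(t) = C_1e^(3t) - C_2e^(4t)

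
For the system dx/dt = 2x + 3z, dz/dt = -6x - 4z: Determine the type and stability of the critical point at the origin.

stable spiral

A = [[2,3],[-6,-4]]; det(A-λI) = λ^2 + 2λ + 10.
λ = -1 ± 3i: negative real part.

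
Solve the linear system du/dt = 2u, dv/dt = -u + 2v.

u(t) = -K_2e^(2t), v(t) = K_1e^(2t) + K_2te^(2t) - 3K_2e^(2t)

Coefficient matrix A = [[2, 0], [-1, 2]].
Characteristic polynomial det(A - λI) = λ^2 - 4λ + 4 = 0.
Single eigenvalue λ = 2 with algebraic multiplicity 2.
Eigenvector v = (0,1); generalized eigenvector w with (A-λI)w=v is (-1,-3).
General solution: e^(2t)[K_1·v + K_2·(t·v + w)].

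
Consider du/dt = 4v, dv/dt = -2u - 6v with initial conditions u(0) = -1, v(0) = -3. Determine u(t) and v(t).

Coefficient matrix A = [[0, 4], [-2, -6]].
Characteristic polynomial det(A - λI) = λ^2 + 6λ + 8 = 0.
Eigenvalues λ = -4, -2.
For λ=-4: (A-λI) row 1 is [4, 4], so an eigenvector is (1, -1).
For λ=-2: (A-λI) row 1 is [2, 4], so an eigenvector is (2, -1).
General solution: c_1e^(-4t)(1,-1) + c_2e^(-2t)(2,-1).
Applying u(0)=-1, v(0)=-3 gives c_1=7, c_2=-4.

u(t) = -8e^(-2t) + 7e^(-4t), v(t) = 4e^(-2t) - 7e^(-4t)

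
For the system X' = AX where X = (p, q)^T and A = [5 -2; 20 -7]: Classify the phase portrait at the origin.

stable spiral

A = [[5,-2],[20,-7]]; det(A-λI) = λ^2 + 2λ + 5.
λ = -1 ± 2i: negative real part.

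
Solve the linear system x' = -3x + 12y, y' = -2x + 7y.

Coefficient matrix A = [[-3, 12], [-2, 7]].
Characteristic polynomial det(A - λI) = λ^2 - 4λ + 3 = 0.
Eigenvalues λ = 1, 3.
For λ=1: (A-λI) row 1 is [-4, 12], so an eigenvector is (-3, -1).
For λ=3: (A-λI) row 1 is [-6, 12], so an eigenvector is (2, 1).
General solution: K_1e^(t)(-3,-1) + K_2e^(3t)(2,1).

x(t) = -3K_1e^(t) + 2K_2e^(3t), y(t) = -K_1e^(t) + K_2e^(3t)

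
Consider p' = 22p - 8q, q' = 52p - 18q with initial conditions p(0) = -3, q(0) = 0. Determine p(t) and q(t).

p(t) = -15e^(2t)sin(4t) - 3e^(2t)cos(4t), q(t) = -39e^(2t)sin(4t)

Coefficient matrix A = [[22, -8], [52, -18]].
Characteristic polynomial det(A - λI) = λ^2 - 4λ + 20 = 0.
Eigenvalues λ = 2 ± 4i (complex conjugate pair).
For λ=2+4i: an eigenvector is (1,2) - i(1,3) = (1 - i, 2 - 3i).
A real fundamental pair from Re and Im of e^((2+4i)t)v: X_1 = e^(2t)(cos(4t)·(1,2) + sin(4t)·(1,3)), X_2 = e^(2t)(sin(4t)·(1,2) - cos(4t)·(1,3)).
General solution: c_1X_1 + c_2X_2.
Applying p(0)=-3, q(0)=0 gives c_1=-9, c_2=-6.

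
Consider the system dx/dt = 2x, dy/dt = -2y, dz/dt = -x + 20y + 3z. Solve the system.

Coefficient matrix A = [[2, 0, 0], [0, -2, 0], [-1, 20, 3]].
det(A - λI) = 0 gives eigenvalues λ = 2, -2, 3.
For λ=2: eigenvector (1,0,1).
For λ=-2: eigenvector (0,1,-4).
For λ=3: eigenvector (0,0,1).
General solution: c_1e^(2t)(1,0,1) + c_2e^(-2t)(0,1,-4) + c_3e^(3t)(0,0,1).

x(t) = c_1e^(2t), y(t) = c_2e^(-2t), z(t) = c_1e^(2t) - 4c_2e^(-2t) + c_3e^(3t)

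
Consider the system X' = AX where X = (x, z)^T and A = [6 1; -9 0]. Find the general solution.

Coefficient matrix A = [[6, 1], [-9, 0]].
Characteristic polynomial det(A - λI) = λ^2 - 6λ + 9 = 0.
Single eigenvalue λ = 3 with algebraic multiplicity 2.
Eigenvector v = (1,-3); generalized eigenvector w with (A-λI)w=v is (0,1).
General solution: e^(3t)[K_1·v + K_2·(t·v + w)].

x(t) = K_1e^(3t) + K_2te^(3t), z(t) = -3K_1e^(3t) - 3K_2te^(3t) + K_2e^(3t)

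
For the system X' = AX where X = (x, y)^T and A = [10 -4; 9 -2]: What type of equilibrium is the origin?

unstable improper node

A = [[10,-4],[9,-2]]; det(A-λI) = λ^2 - 8λ + 16.
repeated λ = 4 with a single eigenvector.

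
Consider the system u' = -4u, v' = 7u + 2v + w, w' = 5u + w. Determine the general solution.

u(t) = c_1e^(-4t), v(t) = -c_1e^(-4t) + c_2e^(2t) - c_3e^(t), w(t) = -c_1e^(-4t) + c_3e^(t)

Coefficient matrix A = [[-4, 0, 0], [7, 2, 1], [5, 0, 1]].
det(A - λI) = 0 gives eigenvalues λ = -4, 2, 1.
For λ=-4: eigenvector (1,-1,-1).
For λ=2: eigenvector (0,1,0).
For λ=1: eigenvector (0,-1,1).
General solution: c_1e^(-4t)(1,-1,-1) + c_2e^(2t)(0,1,0) + c_3e^(t)(0,-1,1).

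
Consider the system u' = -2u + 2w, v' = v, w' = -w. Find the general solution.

Coefficient matrix A = [[-2, 0, 2], [0, 1, 0], [0, 0, -1]].
det(A - λI) = 0 gives eigenvalues λ = -2, 1, -1.
For λ=-2: eigenvector (1,0,0).
For λ=1: eigenvector (0,1,0).
For λ=-1: eigenvector (2,0,1).
General solution: K_1e^(-2t)(1,0,0) + K_2e^(t)(0,1,0) + K_3e^(-t)(2,0,1).

u(t) = K_1e^(-2t) + 2K_3e^(-t), v(t) = K_2e^(t), w(t) = K_3e^(-t)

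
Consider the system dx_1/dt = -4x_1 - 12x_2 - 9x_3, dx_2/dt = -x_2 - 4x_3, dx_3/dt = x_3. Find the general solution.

x_1(t) = c_1e^(-4t) - 4c_2e^(-t) + 3c_3e^(t), x_2(t) = c_2e^(-t) - 2c_3e^(t), x_3(t) = c_3e^(t)

Coefficient matrix A = [[-4, -12, -9], [0, -1, -4], [0, 0, 1]].
det(A - λI) = 0 gives eigenvalues λ = -4, -1, 1.
For λ=-4: eigenvector (1,0,0).
For λ=-1: eigenvector (-4,1,0).
For λ=1: eigenvector (3,-2,1).
General solution: c_1e^(-4t)(1,0,0) + c_2e^(-t)(-4,1,0) + c_3e^(t)(3,-2,1).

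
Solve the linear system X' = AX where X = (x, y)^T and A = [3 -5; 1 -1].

x(t) = -C_1e^(t)sin(t) + 2C_1e^(t)cos(t) + 2C_2e^(t)sin(t) + C_2e^(t)cos(t), y(t) = C_1e^(t)cos(t) + C_2e^(t)sin(t)

Coefficient matrix A = [[3, -5], [1, -1]].
Characteristic polynomial det(A - λI) = λ^2 - 2λ + 2 = 0.
Eigenvalues λ = 1 ± i (complex conjugate pair).
For λ=1+i: an eigenvector is (2,1) - i(-1,0) = (2 + i, 1).
A real fundamental pair from Re and Im of e^((1+i)t)v: X_1 = e^(t)(cos(t)·(2,1) + sin(t)·(-1,0)), X_2 = e^(t)(sin(t)·(2,1) - cos(t)·(-1,0)).
General solution: C_1X_1 + C_2X_2.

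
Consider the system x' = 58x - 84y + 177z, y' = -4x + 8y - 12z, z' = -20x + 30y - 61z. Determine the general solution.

x(t) = 3C_1e^(2t) - 5C_2e^(4t) - 3C_3e^(-t), y(t) = 2C_1e^(2t) + C_2e^(4t), z(t) = 2C_2e^(4t) + C_3e^(-t)

Coefficient matrix A = [[58, -84, 177], [-4, 8, -12], [-20, 30, -61]].
det(A - λI) = 0 gives eigenvalues λ = 2, 4, -1.
For λ=2: eigenvector (3,2,0).
For λ=4: eigenvector (-5,1,2).
For λ=-1: eigenvector (-3,0,1).
General solution: C_1e^(2t)(3,2,0) + C_2e^(4t)(-5,1,2) + C_3e^(-t)(-3,0,1).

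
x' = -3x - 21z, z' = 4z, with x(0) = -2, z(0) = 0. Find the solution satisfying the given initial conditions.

x(t) = -2e^(-3t), z(t) = 0

Coefficient matrix A = [[-3, -21], [0, 4]].
Characteristic polynomial det(A - λI) = λ^2 - λ - 12 = 0.
Eigenvalues λ = 4, -3.
For λ=4: (A-λI) row 1 is [-7, -21], so an eigenvector is (3, -1).
For λ=-3: (A-λI) row 1 is [0, -21], so an eigenvector is (-1, 0).
General solution: c_1e^(4t)(3,-1) + c_2e^(-3t)(-1,0).
Applying x(0)=-2, z(0)=0 gives c_1=0, c_2=2.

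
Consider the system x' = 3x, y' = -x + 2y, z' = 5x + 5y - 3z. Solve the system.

Coefficient matrix A = [[3, 0, 0], [-1, 2, 0], [5, 5, -3]].
det(A - λI) = 0 gives eigenvalues λ = 2, -3, 3.
For λ=2: eigenvector (0,1,1).
For λ=-3: eigenvector (0,0,-1).
For λ=3: eigenvector (1,-1,0).
General solution: K_1e^(2t)(0,1,1) + K_2e^(-3t)(0,0,-1) + K_3e^(3t)(1,-1,0).

x(t) = K_3e^(3t), y(t) = K_1e^(2t) - K_3e^(3t), z(t) = K_1e^(2t) - K_2e^(-3t)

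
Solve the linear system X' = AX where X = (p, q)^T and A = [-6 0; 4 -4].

p(t) = -C_2e^(-6t), q(t) = C_1e^(-4t) + 2C_2e^(-6t)

Coefficient matrix A = [[-6, 0], [4, -4]].
Characteristic polynomial det(A - λI) = λ^2 + 10λ + 24 = 0.
Eigenvalues λ = -4, -6.
For λ=-4: (A-λI) row 1 is [-2, 0], so an eigenvector is (0, 1).
For λ=-6: (A-λI) row 2 is [4, 2], so an eigenvector is (-1, 2).
General solution: C_1e^(-4t)(0,1) + C_2e^(-6t)(-1,2).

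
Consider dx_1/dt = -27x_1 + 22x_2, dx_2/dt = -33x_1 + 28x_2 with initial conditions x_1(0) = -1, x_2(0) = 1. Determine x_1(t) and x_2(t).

x_1(t) = 4e^(6t) - 5e^(-5t), x_2(t) = 6e^(6t) - 5e^(-5t)

Coefficient matrix A = [[-27, 22], [-33, 28]].
Characteristic polynomial det(A - λI) = λ^2 - λ - 30 = 0.
Eigenvalues λ = 6, -5.
For λ=6: (A-λI) row 1 is [-33, 22], so an eigenvector is (2, 3).
For λ=-5: (A-λI) row 1 is [-22, 22], so an eigenvector is (-1, -1).
General solution: c_1e^(6t)(2,3) + c_2e^(-5t)(-1,-1).
Applying x_1(0)=-1, x_2(0)=1 gives c_1=2, c_2=5.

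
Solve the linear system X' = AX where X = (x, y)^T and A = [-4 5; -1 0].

Coefficient matrix A = [[-4, 5], [-1, 0]].
Characteristic polynomial det(A - λI) = λ^2 + 4λ + 5 = 0.
Eigenvalues λ = -2 ± i (complex conjugate pair).
For λ=-2+i: an eigenvector is (1,0) - i(-2,-1) = (1 + 2i, 0 + i).
A real fundamental pair from Re and Im of e^((-2+i)t)v: X_1 = e^(-2t)(cos(t)·(1,0) + sin(t)·(-2,-1)), X_2 = e^(-2t)(sin(t)·(1,0) - cos(t)·(-2,-1)).
General solution: c_1X_1 + c_2X_2.

x(t) = -2c_1e^(-2t)sin(t) + c_1e^(-2t)cos(t) + c_2e^(-2t)sin(t) + 2c_2e^(-2t)cos(t), y(t) = -c_1e^(-2t)sin(t) + c_2e^(-2t)cos(t)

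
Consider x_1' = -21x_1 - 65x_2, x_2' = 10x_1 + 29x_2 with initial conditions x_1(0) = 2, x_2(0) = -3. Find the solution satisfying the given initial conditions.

Coefficient matrix A = [[-21, -65], [10, 29]].
Characteristic polynomial det(A - λI) = λ^2 - 8λ + 41 = 0.
Eigenvalues λ = 4 ± 5i (complex conjugate pair).
For λ=4+5i: an eigenvector is (3,-1) - i(-2,1) = (3 + 2i, -1 - i).
A real fundamental pair from Re and Im of e^((4+5i)t)v: X_1 = e^(4t)(cos(5t)·(3,-1) + sin(5t)·(-2,1)), X_2 = e^(4t)(sin(5t)·(3,-1) - cos(5t)·(-2,1)).
General solution: C_1X_1 + C_2X_2.
Applying x_1(0)=2, x_2(0)=-3 gives C_1=-4, C_2=7.

x_1(t) = 29e^(4t)sin(5t) + 2e^(4t)cos(5t), x_2(t) = -11e^(4t)sin(5t) - 3e^(4t)cos(5t)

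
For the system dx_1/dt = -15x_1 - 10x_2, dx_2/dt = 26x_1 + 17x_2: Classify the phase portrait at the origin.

unstable spiral

A = [[-15,-10],[26,17]]; det(A-λI) = λ^2 - 2λ + 5.
λ = 1 ± 2i: positive real part.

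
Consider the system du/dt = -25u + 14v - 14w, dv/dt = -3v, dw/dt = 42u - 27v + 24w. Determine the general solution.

u(t) = 2K_1e^(-4t) + K_3e^(3t), v(t) = K_2e^(-3t), w(t) = -3K_1e^(-4t) + K_2e^(-3t) - 2K_3e^(3t)

Coefficient matrix A = [[-25, 14, -14], [0, -3, 0], [42, -27, 24]].
det(A - λI) = 0 gives eigenvalues λ = -4, -3, 3.
For λ=-4: eigenvector (2,0,-3).
For λ=-3: eigenvector (0,1,1).
For λ=3: eigenvector (1,0,-2).
General solution: K_1e^(-4t)(2,0,-3) + K_2e^(-3t)(0,1,1) + K_3e^(3t)(1,0,-2).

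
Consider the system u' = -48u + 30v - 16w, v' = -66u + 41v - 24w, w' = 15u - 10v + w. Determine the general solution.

u(t) = C_1e^(-4t) - 2C_2e^(-3t) - 4C_3e^(t), v(t) = 2C_1e^(-4t) - 3C_2e^(-3t) - 6C_3e^(t), w(t) = C_1e^(-4t) + C_3e^(t)

Coefficient matrix A = [[-48, 30, -16], [-66, 41, -24], [15, -10, 1]].
det(A - λI) = 0 gives eigenvalues λ = -4, -3, 1.
For λ=-4: eigenvector (1,2,1).
For λ=-3: eigenvector (-2,-3,0).
For λ=1: eigenvector (-4,-6,1).
General solution: C_1e^(-4t)(1,2,1) + C_2e^(-3t)(-2,-3,0) + C_3e^(t)(-4,-6,1).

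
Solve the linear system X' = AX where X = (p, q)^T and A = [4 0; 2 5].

Coefficient matrix A = [[4, 0], [2, 5]].
Characteristic polynomial det(A - λI) = λ^2 - 9λ + 20 = 0.
Eigenvalues λ = 5, 4.
For λ=5: (A-λI) row 1 is [-1, 0], so an eigenvector is (0, -1).
For λ=4: (A-λI) row 2 is [2, 1], so an eigenvector is (-1, 2).
General solution: C_1e^(5t)(0,-1) + C_2e^(4t)(-1,2).

p(t) = -C_2e^(4t), q(t) = -C_1e^(5t) + 2C_2e^(4t)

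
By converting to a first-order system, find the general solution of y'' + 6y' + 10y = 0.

y(t) = c_1e^(-3t)cos(t) + c_2e^(-3t)sin(t)

Let x_1 = y, x_2 = y'. Then x_1' = x_2 and x_2' = -10x_1 - 6x_2.
A = [[0,1],[-10,-6]]; det(A-λI) = λ^2 + 6λ + 10.
Eigenvalues λ = -3 ± i.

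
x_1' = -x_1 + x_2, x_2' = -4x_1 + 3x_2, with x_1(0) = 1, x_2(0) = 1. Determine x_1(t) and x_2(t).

x_1(t) = -te^(t) + e^(t), x_2(t) = -2te^(t) + e^(t)

Coefficient matrix A = [[-1, 1], [-4, 3]].
Characteristic polynomial det(A - λI) = λ^2 - 2λ + 1 = 0.
Single eigenvalue λ = 1 with algebraic multiplicity 2.
Eigenvector v = (1,2); generalized eigenvector w with (A-λI)w=v is (0,1).
General solution: e^(t)[K_1·v + K_2·(t·v + w)].
Applying x_1(0)=1, x_2(0)=1 gives K_1=1, K_2=-1.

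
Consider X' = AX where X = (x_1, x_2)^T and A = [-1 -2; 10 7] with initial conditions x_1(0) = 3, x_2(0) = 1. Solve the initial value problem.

Coefficient matrix A = [[-1, -2], [10, 7]].
Characteristic polynomial det(A - λI) = λ^2 - 6λ + 13 = 0.
Eigenvalues λ = 3 ± 2i (complex conjugate pair).
For λ=3+2i: an eigenvector is (0,1) - i(-1,2) = (0 + i, 1 - 2i).
A real fundamental pair from Re and Im of e^((3+2i)t)v: X_1 = e^(3t)(cos(2t)·(0,1) + sin(2t)·(-1,2)), X_2 = e^(3t)(sin(2t)·(0,1) - cos(2t)·(-1,2)).
General solution: c_1X_1 + c_2X_2.
Applying x_1(0)=3, x_2(0)=1 gives c_1=7, c_2=3.

x_1(t) = -7e^(3t)sin(2t) + 3e^(3t)cos(2t), x_2(t) = 17e^(3t)sin(2t) + e^(3t)cos(2t)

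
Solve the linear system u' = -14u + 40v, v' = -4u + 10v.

u(t) = 3C_1e^(-2t)sin(4t) - C_1e^(-2t)cos(4t) - C_2e^(-2t)sin(4t) - 3C_2e^(-2t)cos(4t), v(t) = C_1e^(-2t)sin(4t) - C_2e^(-2t)cos(4t)

Coefficient matrix A = [[-14, 40], [-4, 10]].
Characteristic polynomial det(A - λI) = λ^2 + 4λ + 20 = 0.
Eigenvalues λ = -2 ± 4i (complex conjugate pair).
For λ=-2+4i: an eigenvector is (-1,0) - i(3,1) = (-1 - 3i, 0 - i).
A real fundamental pair from Re and Im of e^((-2+4i)t)v: X_1 = e^(-2t)(cos(4t)·(-1,0) + sin(4t)·(3,1)), X_2 = e^(-2t)(sin(4t)·(-1,0) - cos(4t)·(3,1)).
General solution: C_1X_1 + C_2X_2.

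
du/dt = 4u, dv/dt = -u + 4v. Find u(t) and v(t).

Coefficient matrix A = [[4, 0], [-1, 4]].
Characteristic polynomial det(A - λI) = λ^2 - 8λ + 16 = 0.
Single eigenvalue λ = 4 with algebraic multiplicity 2.
Eigenvector v = (0,-1); generalized eigenvector w with (A-λI)w=v is (1,3).
General solution: e^(4t)[c_1·v + c_2·(t·v + w)].

u(t) = c_2e^(4t), v(t) = -c_1e^(4t) - c_2te^(4t) + 3c_2e^(4t)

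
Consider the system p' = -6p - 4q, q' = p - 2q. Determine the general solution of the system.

p(t) = 2C_1e^(-4t) + 2C_2te^(-4t) + C_2e^(-4t), q(t) = -C_1e^(-4t) - C_2te^(-4t) - C_2e^(-4t)

Coefficient matrix A = [[-6, -4], [1, -2]].
Characteristic polynomial det(A - λI) = λ^2 + 8λ + 16 = 0.
Single eigenvalue λ = -4 with algebraic multiplicity 2.
Eigenvector v = (2,-1); generalized eigenvector w with (A-λI)w=v is (1,-1).
General solution: e^(-4t)[C_1·v + C_2·(t·v + w)].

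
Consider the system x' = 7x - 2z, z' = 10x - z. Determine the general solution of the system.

x(t) = C_1e^(3t)cos(2t) + C_2e^(3t)sin(2t), z(t) = C_1e^(3t)sin(2t) + 2C_1e^(3t)cos(2t) + 2C_2e^(3t)sin(2t) - C_2e^(3t)cos(2t)

Coefficient matrix A = [[7, -2], [10, -1]].
Characteristic polynomial det(A - λI) = λ^2 - 6λ + 13 = 0.
Eigenvalues λ = 3 ± 2i (complex conjugate pair).
For λ=3+2i: an eigenvector is (1,2) - i(0,1) = (1, 2 - i).
A real fundamental pair from Re and Im of e^((3+2i)t)v: X_1 = e^(3t)(cos(2t)·(1,2) + sin(2t)·(0,1)), X_2 = e^(3t)(sin(2t)·(1,2) - cos(2t)·(0,1)).
General solution: C_1X_1 + C_2X_2.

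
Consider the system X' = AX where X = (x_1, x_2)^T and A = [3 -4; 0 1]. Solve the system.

x_1(t) = 2K_1e^(t) + K_2e^(3t), x_2(t) = K_1e^(t)

Coefficient matrix A = [[3, -4], [0, 1]].
Characteristic polynomial det(A - λI) = λ^2 - 4λ + 3 = 0.
Eigenvalues λ = 1, 3.
For λ=1: (A-λI) row 1 is [2, -4], so an eigenvector is (2, 1).
For λ=3: (A-λI) row 1 is [0, -4], so an eigenvector is (1, 0).
General solution: K_1e^(t)(2,1) + K_2e^(3t)(1,0).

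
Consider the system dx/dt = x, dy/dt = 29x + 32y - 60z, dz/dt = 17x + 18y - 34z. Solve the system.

x(t) = K_1e^(t), y(t) = K_1e^(t) + 2K_2e^(2t) + 5K_3e^(-4t), z(t) = K_1e^(t) + K_2e^(2t) + 3K_3e^(-4t)

Coefficient matrix A = [[1, 0, 0], [29, 32, -60], [17, 18, -34]].
det(A - λI) = 0 gives eigenvalues λ = 1, 2, -4.
For λ=1: eigenvector (1,1,1).
For λ=2: eigenvector (0,2,1).
For λ=-4: eigenvector (0,5,3).
General solution: K_1e^(t)(1,1,1) + K_2e^(2t)(0,2,1) + K_3e^(-4t)(0,5,3).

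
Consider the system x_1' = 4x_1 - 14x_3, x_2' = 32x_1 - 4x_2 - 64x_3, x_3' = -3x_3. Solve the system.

Coefficient matrix A = [[4, 0, -14], [32, -4, -64], [0, 0, -3]].
det(A - λI) = 0 gives eigenvalues λ = 4, -3, -4.
For λ=4: eigenvector (1,4,0).
For λ=-3: eigenvector (2,0,1).
For λ=-4: eigenvector (0,1,0).
General solution: C_1e^(4t)(1,4,0) + C_2e^(-3t)(2,0,1) + C_3e^(-4t)(0,1,0).

x_1(t) = C_1e^(4t) + 2C_2e^(-3t), x_2(t) = 4C_1e^(4t) + C_3e^(-4t), x_3(t) = C_2e^(-3t)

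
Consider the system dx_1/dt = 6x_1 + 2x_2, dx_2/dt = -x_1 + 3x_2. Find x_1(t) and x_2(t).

x_1(t) = C_1e^(4t) + 2C_2e^(5t), x_2(t) = -C_1e^(4t) - C_2e^(5t)

Coefficient matrix A = [[6, 2], [-1, 3]].
Characteristic polynomial det(A - λI) = λ^2 - 9λ + 20 = 0.
Eigenvalues λ = 4, 5.
For λ=4: (A-λI) row 1 is [2, 2], so an eigenvector is (1, -1).
For λ=5: (A-λI) row 1 is [1, 2], so an eigenvector is (2, -1).
General solution: C_1e^(4t)(1,-1) + C_2e^(5t)(2,-1).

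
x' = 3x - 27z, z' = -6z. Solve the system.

x(t) = 3C_1e^(-6t) - C_2e^(3t), z(t) = C_1e^(-6t)

Coefficient matrix A = [[3, -27], [0, -6]].
Characteristic polynomial det(A - λI) = λ^2 + 3λ - 18 = 0.
Eigenvalues λ = -6, 3.
For λ=-6: (A-λI) row 1 is [9, -27], so an eigenvector is (3, 1).
For λ=3: (A-λI) row 1 is [0, -27], so an eigenvector is (-1, 0).
General solution: C_1e^(-6t)(3,1) + C_2e^(3t)(-1,0).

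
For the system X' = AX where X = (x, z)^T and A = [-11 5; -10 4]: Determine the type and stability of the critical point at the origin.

A = [[-11,5],[-10,4]]; det(A-λI) = λ^2 + 7λ + 6.
λ = -1, -6: both negative.

stable node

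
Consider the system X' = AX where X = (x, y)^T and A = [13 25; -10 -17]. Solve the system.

x(t) = 2c_1e^(-2t)sin(5t) - c_1e^(-2t)cos(5t) - c_2e^(-2t)sin(5t) - 2c_2e^(-2t)cos(5t), y(t) = -c_1e^(-2t)sin(5t) + c_1e^(-2t)cos(5t) + c_2e^(-2t)sin(5t) + c_2e^(-2t)cos(5t)

Coefficient matrix A = [[13, 25], [-10, -17]].
Characteristic polynomial det(A - λI) = λ^2 + 4λ + 29 = 0.
Eigenvalues λ = -2 ± 5i (complex conjugate pair).
For λ=-2+5i: an eigenvector is (-1,1) - i(2,-1) = (-1 - 2i, 1 + i).
A real fundamental pair from Re and Im of e^((-2+5i)t)v: X_1 = e^(-2t)(cos(5t)·(-1,1) + sin(5t)·(2,-1)), X_2 = e^(-2t)(sin(5t)·(-1,1) - cos(5t)·(2,-1)).
General solution: c_1X_1 + c_2X_2.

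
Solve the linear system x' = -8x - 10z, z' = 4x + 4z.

Coefficient matrix A = [[-8, -10], [4, 4]].
Characteristic polynomial det(A - λI) = λ^2 + 4λ + 8 = 0.
Eigenvalues λ = -2 ± 2i (complex conjugate pair).
For λ=-2+2i: an eigenvector is (-2,1) - i(1,-1) = (-2 - i, 1 + i).
A real fundamental pair from Re and Im of e^((-2+2i)t)v: X_1 = e^(-2t)(cos(2t)·(-2,1) + sin(2t)·(1,-1)), X_2 = e^(-2t)(sin(2t)·(-2,1) - cos(2t)·(1,-1)).
General solution: K_1X_1 + K_2X_2.

x(t) = K_1e^(-2t)sin(2t) - 2K_1e^(-2t)cos(2t) - 2K_2e^(-2t)sin(2t) - K_2e^(-2t)cos(2t), z(t) = -K_1e^(-2t)sin(2t) + K_1e^(-2t)cos(2t) + K_2e^(-2t)sin(2t) + K_2e^(-2t)cos(2t)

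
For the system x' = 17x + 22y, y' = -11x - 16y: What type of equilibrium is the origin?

saddle

A = [[17,22],[-11,-16]]; det(A-λI) = λ^2 - λ - 30.
λ = 6, -5: opposite signs.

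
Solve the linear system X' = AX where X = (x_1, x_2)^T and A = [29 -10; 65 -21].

x_1(t) = -C_1e^(4t)sin(5t) + C_1e^(4t)cos(5t) + C_2e^(4t)sin(5t) + C_2e^(4t)cos(5t), x_2(t) = -2C_1e^(4t)sin(5t) + 3C_1e^(4t)cos(5t) + 3C_2e^(4t)sin(5t) + 2C_2e^(4t)cos(5t)

Coefficient matrix A = [[29, -10], [65, -21]].
Characteristic polynomial det(A - λI) = λ^2 - 8λ + 41 = 0.
Eigenvalues λ = 4 ± 5i (complex conjugate pair).
For λ=4+5i: an eigenvector is (1,3) - i(-1,-2) = (1 + i, 3 + 2i).
A real fundamental pair from Re and Im of e^((4+5i)t)v: X_1 = e^(4t)(cos(5t)·(1,3) + sin(5t)·(-1,-2)), X_2 = e^(4t)(sin(5t)·(1,3) - cos(5t)·(-1,-2)).
General solution: C_1X_1 + C_2X_2.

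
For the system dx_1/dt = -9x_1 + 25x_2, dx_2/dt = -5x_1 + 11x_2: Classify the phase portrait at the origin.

A = [[-9,25],[-5,11]]; det(A-λI) = λ^2 - 2λ + 26.
λ = 1 ± 5i: positive real part.

unstable spiral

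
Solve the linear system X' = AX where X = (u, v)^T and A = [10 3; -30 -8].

Coefficient matrix A = [[10, 3], [-30, -8]].
Characteristic polynomial det(A - λI) = λ^2 - 2λ + 10 = 0.
Eigenvalues λ = 1 ± 3i (complex conjugate pair).
For λ=1+3i: an eigenvector is (-1,3) - i(0,1) = (-1, 3 - i).
A real fundamental pair from Re and Im of e^((1+3i)t)v: X_1 = e^(t)(cos(3t)·(-1,3) + sin(3t)·(0,1)), X_2 = e^(t)(sin(3t)·(-1,3) - cos(3t)·(0,1)).
General solution: c_1X_1 + c_2X_2.

u(t) = -c_1e^(t)cos(3t) - c_2e^(t)sin(3t), v(t) = c_1e^(t)sin(3t) + 3c_1e^(t)cos(3t) + 3c_2e^(t)sin(3t) - c_2e^(t)cos(3t)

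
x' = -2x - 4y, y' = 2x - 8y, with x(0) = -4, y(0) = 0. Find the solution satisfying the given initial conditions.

Coefficient matrix A = [[-2, -4], [2, -8]].
Characteristic polynomial det(A - λI) = λ^2 + 10λ + 24 = 0.
Eigenvalues λ = -6, -4.
For λ=-6: (A-λI) row 1 is [4, -4], so an eigenvector is (-1, -1).
For λ=-4: (A-λI) row 1 is [2, -4], so an eigenvector is (-2, -1).
General solution: K_1e^(-6t)(-1,-1) + K_2e^(-4t)(-2,-1).
Applying x(0)=-4, y(0)=0 gives K_1=-4, K_2=4.

x(t) = -8e^(-4t) + 4e^(-6t), y(t) = -4e^(-4t) + 4e^(-6t)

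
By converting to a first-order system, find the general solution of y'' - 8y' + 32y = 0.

Let x_1 = y, x_2 = y'. Then x_1' = x_2 and x_2' = -32x_1 + 8x_2.
A = [[0,1],[-32,8]]; det(A-λI) = λ^2 - 8λ + 32.
Eigenvalues λ = 4 ± 4i.

y(t) = C_1e^(4t)cos(4t) + C_2e^(4t)sin(4t)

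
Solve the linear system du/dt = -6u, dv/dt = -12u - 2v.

Coefficient matrix A = [[-6, 0], [-12, -2]].
Characteristic polynomial det(A - λI) = λ^2 + 8λ + 12 = 0.
Eigenvalues λ = -2, -6.
For λ=-2: (A-λI) row 1 is [-4, 0], so an eigenvector is (0, -1).
For λ=-6: (A-λI) row 2 is [-12, 4], so an eigenvector is (1, 3).
General solution: K_1e^(-2t)(0,-1) + K_2e^(-6t)(1,3).

u(t) = K_2e^(-6t), v(t) = -K_1e^(-2t) + 3K_2e^(-6t)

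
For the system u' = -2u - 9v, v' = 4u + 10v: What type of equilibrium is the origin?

unstable improper node

A = [[-2,-9],[4,10]]; det(A-λI) = λ^2 - 8λ + 16.
repeated λ = 4 with a single eigenvector.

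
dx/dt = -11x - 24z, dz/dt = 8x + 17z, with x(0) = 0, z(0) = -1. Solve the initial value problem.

Coefficient matrix A = [[-11, -24], [8, 17]].
Characteristic polynomial det(A - λI) = λ^2 - 6λ + 5 = 0.
Eigenvalues λ = 5, 1.
For λ=5: (A-λI) row 1 is [-16, -24], so an eigenvector is (-3, 2).
For λ=1: (A-λI) row 1 is [-12, -24], so an eigenvector is (-2, 1).
General solution: C_1e^(5t)(-3,2) + C_2e^(t)(-2,1).
Applying x(0)=0, z(0)=-1 gives C_1=-2, C_2=3.

x(t) = 6e^(5t) - 6e^(t), z(t) = -4e^(5t) + 3e^(t)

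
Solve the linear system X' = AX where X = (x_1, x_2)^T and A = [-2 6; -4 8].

Coefficient matrix A = [[-2, 6], [-4, 8]].
Characteristic polynomial det(A - λI) = λ^2 - 6λ + 8 = 0.
Eigenvalues λ = 4, 2.
For λ=4: (A-λI) row 1 is [-6, 6], so an eigenvector is (-1, -1).
For λ=2: (A-λI) row 1 is [-4, 6], so an eigenvector is (-3, -2).
General solution: K_1e^(4t)(-1,-1) + K_2e^(2t)(-3,-2).

x_1(t) = -K_1e^(4t) - 3K_2e^(2t), x_2(t) = -K_1e^(4t) - 2K_2e^(2t)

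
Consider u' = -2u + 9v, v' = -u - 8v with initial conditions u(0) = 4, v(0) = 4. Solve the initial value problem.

u(t) = 48te^(-5t) + 4e^(-5t), v(t) = -16te^(-5t) + 4e^(-5t)

Coefficient matrix A = [[-2, 9], [-1, -8]].
Characteristic polynomial det(A - λI) = λ^2 + 10λ + 25 = 0.
Single eigenvalue λ = -5 with algebraic multiplicity 2.
Eigenvector v = (3,-1); generalized eigenvector w with (A-λI)w=v is (-2,1).
General solution: e^(-5t)[c_1·v + c_2·(t·v + w)].
Applying u(0)=4, v(0)=4 gives c_1=12, c_2=16.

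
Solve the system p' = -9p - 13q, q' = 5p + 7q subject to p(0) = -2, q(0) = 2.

p(t) = -10e^(-t)sin(t) - 2e^(-t)cos(t), q(t) = 6e^(-t)sin(t) + 2e^(-t)cos(t)

Coefficient matrix A = [[-9, -13], [5, 7]].
Characteristic polynomial det(A - λI) = λ^2 + 2λ + 2 = 0.
Eigenvalues λ = -1 ± i (complex conjugate pair).
For λ=-1+i: an eigenvector is (-2,1) - i(3,-2) = (-2 - 3i, 1 + 2i).
A real fundamental pair from Re and Im of e^((-1+i)t)v: X_1 = e^(-t)(cos(t)·(-2,1) + sin(t)·(3,-2)), X_2 = e^(-t)(sin(t)·(-2,1) - cos(t)·(3,-2)).
General solution: C_1X_1 + C_2X_2.
Applying p(0)=-2, q(0)=2 gives C_1=-2, C_2=2.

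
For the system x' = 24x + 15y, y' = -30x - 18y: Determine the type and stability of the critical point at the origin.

unstable spiral

A = [[24,15],[-30,-18]]; det(A-λI) = λ^2 - 6λ + 18.
λ = 3 ± 3i: positive real part.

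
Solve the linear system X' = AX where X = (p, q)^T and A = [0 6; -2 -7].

p(t) = 2K_1e^(-3t) + 3K_2e^(-4t), q(t) = -K_1e^(-3t) - 2K_2e^(-4t)

Coefficient matrix A = [[0, 6], [-2, -7]].
Characteristic polynomial det(A - λI) = λ^2 + 7λ + 12 = 0.
Eigenvalues λ = -3, -4.
For λ=-3: (A-λI) row 1 is [3, 6], so an eigenvector is (2, -1).
For λ=-4: (A-λI) row 1 is [4, 6], so an eigenvector is (3, -2).
General solution: K_1e^(-3t)(2,-1) + K_2e^(-4t)(3,-2).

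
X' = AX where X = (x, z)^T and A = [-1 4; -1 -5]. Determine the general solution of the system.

x(t) = -2K_1e^(-3t) - 2K_2te^(-3t) + 3K_2e^(-3t), z(t) = K_1e^(-3t) + K_2te^(-3t) - 2K_2e^(-3t)

Coefficient matrix A = [[-1, 4], [-1, -5]].
Characteristic polynomial det(A - λI) = λ^2 + 6λ + 9 = 0.
Single eigenvalue λ = -3 with algebraic multiplicity 2.
Eigenvector v = (-2,1); generalized eigenvector w with (A-λI)w=v is (3,-2).
General solution: e^(-3t)[K_1·v + K_2·(t·v + w)].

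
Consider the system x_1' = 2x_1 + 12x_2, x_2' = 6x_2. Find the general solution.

x_1(t) = c_1e^(2t) - 3c_2e^(6t), x_2(t) = -c_2e^(6t)

Coefficient matrix A = [[2, 12], [0, 6]].
Characteristic polynomial det(A - λI) = λ^2 - 8λ + 12 = 0.
Eigenvalues λ = 2, 6.
For λ=2: (A-λI) row 1 is [0, 12], so an eigenvector is (1, 0).
For λ=6: (A-λI) row 1 is [-4, 12], so an eigenvector is (-3, -1).
General solution: c_1e^(2t)(1,0) + c_2e^(6t)(-3,-1).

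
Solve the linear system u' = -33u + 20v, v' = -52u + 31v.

Coefficient matrix A = [[-33, 20], [-52, 31]].
Characteristic polynomial det(A - λI) = λ^2 + 2λ + 17 = 0.
Eigenvalues λ = -1 ± 4i (complex conjugate pair).
For λ=-1+4i: an eigenvector is (-1,-2) - i(-2,-3) = (-1 + 2i, -2 + 3i).
A real fundamental pair from Re and Im of e^((-1+4i)t)v: X_1 = e^(-t)(cos(4t)·(-1,-2) + sin(4t)·(-2,-3)), X_2 = e^(-t)(sin(4t)·(-1,-2) - cos(4t)·(-2,-3)).
General solution: K_1X_1 + K_2X_2.

u(t) = -2K_1e^(-t)sin(4t) - K_1e^(-t)cos(4t) - K_2e^(-t)sin(4t) + 2K_2e^(-t)cos(4t), v(t) = -3K_1e^(-t)sin(4t) - 2K_1e^(-t)cos(4t) - 2K_2e^(-t)sin(4t) + 3K_2e^(-t)cos(4t)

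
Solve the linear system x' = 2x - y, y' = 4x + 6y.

x(t) = C_1e^(4t) + C_2te^(4t) - C_2e^(4t), y(t) = -2C_1e^(4t) - 2C_2te^(4t) + C_2e^(4t)

Coefficient matrix A = [[2, -1], [4, 6]].
Characteristic polynomial det(A - λI) = λ^2 - 8λ + 16 = 0.
Single eigenvalue λ = 4 with algebraic multiplicity 2.
Eigenvector v = (1,-2); generalized eigenvector w with (A-λI)w=v is (-1,1).
General solution: e^(4t)[C_1·v + C_2·(t·v + w)].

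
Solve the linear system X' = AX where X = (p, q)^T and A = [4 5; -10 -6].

Coefficient matrix A = [[4, 5], [-10, -6]].
Characteristic polynomial det(A - λI) = λ^2 + 2λ + 26 = 0.
Eigenvalues λ = -1 ± 5i (complex conjugate pair).
For λ=-1+5i: an eigenvector is (0,1) - i(1,-1) = (0 - i, 1 + i).
A real fundamental pair from Re and Im of e^((-1+5i)t)v: X_1 = e^(-t)(cos(5t)·(0,1) + sin(5t)·(1,-1)), X_2 = e^(-t)(sin(5t)·(0,1) - cos(5t)·(1,-1)).
General solution: c_1X_1 + c_2X_2.

p(t) = c_1e^(-t)sin(5t) - c_2e^(-t)cos(5t), q(t) = -c_1e^(-t)sin(5t) + c_1e^(-t)cos(5t) + c_2e^(-t)sin(5t) + c_2e^(-t)cos(5t)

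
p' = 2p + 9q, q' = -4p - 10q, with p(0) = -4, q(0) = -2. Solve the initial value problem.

Coefficient matrix A = [[2, 9], [-4, -10]].
Characteristic polynomial det(A - λI) = λ^2 + 8λ + 16 = 0.
Single eigenvalue λ = -4 with algebraic multiplicity 2.
Eigenvector v = (3,-2); generalized eigenvector w with (A-λI)w=v is (-1,1).
General solution: e^(-4t)[C_1·v + C_2·(t·v + w)].
Applying p(0)=-4, q(0)=-2 gives C_1=-6, C_2=-14.

p(t) = -42te^(-4t) - 4e^(-4t), q(t) = 28te^(-4t) - 2e^(-4t)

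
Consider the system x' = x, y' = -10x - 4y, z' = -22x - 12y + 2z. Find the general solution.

Coefficient matrix A = [[1, 0, 0], [-10, -4, 0], [-22, -12, 2]].
det(A - λI) = 0 gives eigenvalues λ = 1, -4, 2.
For λ=1: eigenvector (1,-2,-2).
For λ=-4: eigenvector (0,1,2).
For λ=2: eigenvector (0,0,1).
General solution: K_1e^(t)(1,-2,-2) + K_2e^(-4t)(0,1,2) + K_3e^(2t)(0,0,1).

x(t) = K_1e^(t), y(t) = -2K_1e^(t) + K_2e^(-4t), z(t) = -2K_1e^(t) + 2K_2e^(-4t) + K_3e^(2t)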